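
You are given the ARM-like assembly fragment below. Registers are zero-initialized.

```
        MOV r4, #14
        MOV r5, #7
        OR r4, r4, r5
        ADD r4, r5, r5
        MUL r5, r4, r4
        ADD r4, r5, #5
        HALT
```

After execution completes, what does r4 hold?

MOV r4, #14 → r4=14
MOV r5, #7 → r5=7
OR r4, r4, r5 → r4=14|7=15
ADD r4, r5, r5 → r4=7+7=14
MUL r5, r4, r4 → r5=14*14=196
ADD r4, r5, #5 → r4=196+5=201
halt.

201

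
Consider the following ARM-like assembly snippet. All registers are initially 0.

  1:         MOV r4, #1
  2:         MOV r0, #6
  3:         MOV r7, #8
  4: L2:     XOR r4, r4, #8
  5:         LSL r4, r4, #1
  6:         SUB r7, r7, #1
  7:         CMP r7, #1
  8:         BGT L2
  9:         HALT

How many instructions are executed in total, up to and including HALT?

MOV r4, #1 → r4=1
MOV r0, #6 → r0=6
MOV r7, #8 → r7=8
XOR r4, r4, #8 → r4=1^8=9
LSL r4, r4, #1 → r4=9<<1=18
SUB r7, r7, #1 → r7=8-1=7
CMP r7, #1  (cmp 7,1)
BGT L2: taken
XOR r4, r4, #8 → r4=18^8=26
LSL r4, r4, #1 → r4=26<<1=52
SUB r7, r7, #1 → r7=7-1=6
CMP r7, #1  (cmp 6,1)
BGT L2: taken
XOR r4, r4, #8 → r4=52^8=60
LSL r4, r4, #1 → r4=60<<1=120
SUB r7, r7, #1 → r7=6-1=5
CMP r7, #1  (cmp 5,1)
BGT L2: taken
XOR r4, r4, #8 → r4=120^8=112
LSL r4, r4, #1 → r4=112<<1=224
SUB r7, r7, #1 → r7=5-1=4
CMP r7, #1  (cmp 4,1)
BGT L2: taken
XOR r4, r4, #8 → r4=224^8=232
LSL r4, r4, #1 → r4=232<<1=464
SUB r7, r7, #1 → r7=4-1=3
CMP r7, #1  (cmp 3,1)
BGT L2: taken
XOR r4, r4, #8 → r4=464^8=472
LSL r4, r4, #1 → r4=472<<1=944
SUB r7, r7, #1 → r7=3-1=2
CMP r7, #1  (cmp 2,1)
BGT L2: taken
XOR r4, r4, #8 → r4=944^8=952
LSL r4, r4, #1 → r4=952<<1=1904
SUB r7, r7, #1 → r7=2-1=1
CMP r7, #1  (cmp 1,1)
BGT L2: not taken
halt.
Total executed instructions: 39.

39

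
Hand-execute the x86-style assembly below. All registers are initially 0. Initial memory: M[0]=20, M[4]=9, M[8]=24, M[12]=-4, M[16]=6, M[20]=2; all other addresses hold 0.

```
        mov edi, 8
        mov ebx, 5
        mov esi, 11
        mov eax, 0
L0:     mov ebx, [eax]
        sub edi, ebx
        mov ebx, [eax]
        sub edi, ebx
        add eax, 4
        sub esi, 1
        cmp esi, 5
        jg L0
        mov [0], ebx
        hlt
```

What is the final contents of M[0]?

edi=8
ebx=5
esi=11
eax=0
ebx=M[0]=20
edi=8-20=-12
ebx=M[0]=20
edi=(-12)-20=-32
eax=0+4=4
esi=11-1=10
cmp esi, 5  (cmp 10,5)
jg L0: taken
ebx=M[4]=9
edi=(-32)-9=-41
ebx=M[4]=9
edi=(-41)-9=-50
eax=4+4=8
esi=10-1=9
cmp esi, 5  (cmp 9,5)
jg L0: taken
ebx=M[8]=24
edi=(-50)-24=-74
ebx=M[8]=24
edi=(-74)-24=-98
eax=8+4=12
esi=9-1=8
cmp esi, 5  (cmp 8,5)
jg L0: taken
ebx=M[12]=-4
edi=(-98)-(-4)=-94
ebx=M[12]=-4
edi=(-94)-(-4)=-90
eax=12+4=16
esi=8-1=7
cmp esi, 5  (cmp 7,5)
jg L0: taken
ebx=M[16]=6
edi=(-90)-6=-96
ebx=M[16]=6
edi=(-96)-6=-102
eax=16+4=20
esi=7-1=6
cmp esi, 5  (cmp 6,5)
jg L0: taken
ebx=M[20]=2
edi=(-102)-2=-104
ebx=M[20]=2
edi=(-104)-2=-106
eax=20+4=24
esi=6-1=5
cmp esi, 5  (cmp 5,5)
jg L0: not taken
mov [0], ebx → M[0]=2
halt.

2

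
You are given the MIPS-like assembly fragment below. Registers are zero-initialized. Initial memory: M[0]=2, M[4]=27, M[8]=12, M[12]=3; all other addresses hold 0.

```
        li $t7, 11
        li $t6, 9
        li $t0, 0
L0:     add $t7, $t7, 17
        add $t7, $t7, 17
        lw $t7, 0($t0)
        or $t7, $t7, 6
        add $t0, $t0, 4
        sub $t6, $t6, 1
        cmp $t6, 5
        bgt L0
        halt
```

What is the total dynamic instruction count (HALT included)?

36

after li $t7, 11: $t7=11
after li $t6, 9: $t6=9
after li $t0, 0: $t0=0
after add $t7, $t7, 17: $t7=11+17=28
after add $t7, $t7, 17: $t7=28+17=45
after lw $t7, 0($t0): $t7=M[0]=2
after or $t7, $t7, 6: $t7=2|6=6
after add $t0, $t0, 4: $t0=0+4=4
after sub $t6, $t6, 1: $t6=9-1=8
cmp $t6, 5  (cmp 8,5)
bgt L0: taken
after add $t7, $t7, 17: $t7=6+17=23
after add $t7, $t7, 17: $t7=23+17=40
after lw $t7, 0($t0): $t7=M[4]=27
after or $t7, $t7, 6: $t7=27|6=31
after add $t0, $t0, 4: $t0=4+4=8
after sub $t6, $t6, 1: $t6=8-1=7
cmp $t6, 5  (cmp 7,5)
bgt L0: taken
after add $t7, $t7, 17: $t7=31+17=48
after add $t7, $t7, 17: $t7=48+17=65
after lw $t7, 0($t0): $t7=M[8]=12
after or $t7, $t7, 6: $t7=12|6=14
after add $t0, $t0, 4: $t0=8+4=12
after sub $t6, $t6, 1: $t6=7-1=6
cmp $t6, 5  (cmp 6,5)
bgt L0: taken
after add $t7, $t7, 17: $t7=14+17=31
after add $t7, $t7, 17: $t7=31+17=48
after lw $t7, 0($t0): $t7=M[12]=3
after or $t7, $t7, 6: $t7=3|6=7
after add $t0, $t0, 4: $t0=12+4=16
after sub $t6, $t6, 1: $t6=6-1=5
cmp $t6, 5  (cmp 5,5)
bgt L0: not taken
halt.
Total executed instructions: 36.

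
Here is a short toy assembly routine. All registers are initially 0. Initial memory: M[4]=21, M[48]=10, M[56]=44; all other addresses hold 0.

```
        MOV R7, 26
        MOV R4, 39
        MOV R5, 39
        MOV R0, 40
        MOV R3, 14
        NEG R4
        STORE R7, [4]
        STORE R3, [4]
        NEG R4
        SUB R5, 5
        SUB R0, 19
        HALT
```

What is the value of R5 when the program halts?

34

R7=26
R4=39
R5=39
R0=40
R3=14
R4=-(39)=-39
STORE R7, [4] → M[4]=26
STORE R3, [4] → M[4]=14
R4=-(-39)=39
R5=39-5=34
R0=40-19=21
halt.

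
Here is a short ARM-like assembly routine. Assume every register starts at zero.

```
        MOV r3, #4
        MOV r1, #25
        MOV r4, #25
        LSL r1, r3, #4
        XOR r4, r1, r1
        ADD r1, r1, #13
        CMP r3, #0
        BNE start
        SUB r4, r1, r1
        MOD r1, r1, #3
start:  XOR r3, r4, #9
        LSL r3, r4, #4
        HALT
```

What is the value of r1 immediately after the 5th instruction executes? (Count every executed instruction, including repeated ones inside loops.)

64

r3=4
r1=25
r4=25
r1=4<<4=64
r4=64^64=0
After step 5: r1 = 64.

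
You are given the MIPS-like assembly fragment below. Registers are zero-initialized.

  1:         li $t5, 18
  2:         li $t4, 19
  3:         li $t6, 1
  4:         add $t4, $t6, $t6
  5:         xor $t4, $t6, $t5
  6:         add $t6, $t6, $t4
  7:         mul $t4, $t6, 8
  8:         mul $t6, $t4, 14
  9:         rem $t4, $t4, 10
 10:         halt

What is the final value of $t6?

2240

li $t5, 18 → $t5=18
li $t4, 19 → $t4=19
li $t6, 1 → $t6=1
add $t4, $t6, $t6 → $t4=1+1=2
xor $t4, $t6, $t5 → $t4=1^18=19
add $t6, $t6, $t4 → $t6=1+19=20
mul $t4, $t6, 8 → $t4=20*8=160
mul $t6, $t4, 14 → $t6=160*14=2240
rem $t4, $t4, 10 → $t4=160%10=0
halt.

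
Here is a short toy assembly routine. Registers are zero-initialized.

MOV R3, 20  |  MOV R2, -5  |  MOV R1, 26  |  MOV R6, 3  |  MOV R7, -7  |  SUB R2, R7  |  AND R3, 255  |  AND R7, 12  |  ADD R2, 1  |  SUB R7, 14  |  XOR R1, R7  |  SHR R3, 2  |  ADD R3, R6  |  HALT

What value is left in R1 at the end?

R3=20
R2=-5
R1=26
R6=3
R7=-7
R2=(-5)-(-7)=2
R3=20&255=20
R7=(-7)&12=8
R2=2+1=3
R7=8-14=-6
R1=26^(-6)=-32
R3=20>>2=5
R3=5+3=8
halt.

-32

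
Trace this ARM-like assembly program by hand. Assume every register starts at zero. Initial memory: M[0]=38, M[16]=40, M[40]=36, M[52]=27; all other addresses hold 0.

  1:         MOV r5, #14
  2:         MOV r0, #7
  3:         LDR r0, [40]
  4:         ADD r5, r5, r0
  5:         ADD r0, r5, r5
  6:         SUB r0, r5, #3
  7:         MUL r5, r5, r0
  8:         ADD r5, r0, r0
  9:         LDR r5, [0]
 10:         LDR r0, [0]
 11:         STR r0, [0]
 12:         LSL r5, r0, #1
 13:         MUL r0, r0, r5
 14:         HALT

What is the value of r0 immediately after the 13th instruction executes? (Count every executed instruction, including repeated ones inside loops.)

after MOV r5, #14: r5=14
after MOV r0, #7: r0=7
after LDR r0, [40]: r0=M[40]=36
after ADD r5, r5, r0: r5=14+36=50
after ADD r0, r5, r5: r0=50+50=100
after SUB r0, r5, #3: r0=50-3=47
after MUL r5, r5, r0: r5=50*47=2350
after ADD r5, r0, r0: r5=47+47=94
after LDR r5, [0]: r5=M[0]=38
after LDR r0, [0]: r0=M[0]=38
STR r0, [0] → M[0]=38
after LSL r5, r0, #1: r5=38<<1=76
after MUL r0, r0, r5: r0=38*76=2888
After step 13: r0 = 2888.

2888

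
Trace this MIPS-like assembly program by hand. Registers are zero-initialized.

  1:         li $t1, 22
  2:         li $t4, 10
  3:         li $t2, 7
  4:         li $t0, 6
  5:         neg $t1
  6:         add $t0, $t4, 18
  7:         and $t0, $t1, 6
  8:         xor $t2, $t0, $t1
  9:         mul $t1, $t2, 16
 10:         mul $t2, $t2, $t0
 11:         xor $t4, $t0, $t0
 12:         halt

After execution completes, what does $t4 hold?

after li $t1, 22: $t1=22
after li $t4, 10: $t4=10
after li $t2, 7: $t2=7
after li $t0, 6: $t0=6
after neg $t1: $t1=-(22)=-22
after add $t0, $t4, 18: $t0=10+18=28
after and $t0, $t1, 6: $t0=(-22)&6=2
after xor $t2, $t0, $t1: $t2=2^(-22)=-24
after mul $t1, $t2, 16: $t1=(-24)*16=-384
after mul $t2, $t2, $t0: $t2=(-24)*2=-48
after xor $t4, $t0, $t0: $t4=2^2=0
halt.

0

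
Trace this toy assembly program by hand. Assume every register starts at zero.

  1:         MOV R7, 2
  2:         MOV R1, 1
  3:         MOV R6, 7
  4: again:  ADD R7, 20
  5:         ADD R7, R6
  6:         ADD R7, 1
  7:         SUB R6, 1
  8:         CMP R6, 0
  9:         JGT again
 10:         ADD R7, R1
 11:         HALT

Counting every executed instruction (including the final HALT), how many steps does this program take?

47

MOV R7, 2 → R7=2
MOV R1, 1 → R1=1
MOV R6, 7 → R6=7
ADD R7, 20 → R7=2+20=22
ADD R7, R6 → R7=22+7=29
ADD R7, 1 → R7=29+1=30
SUB R6, 1 → R6=7-1=6
CMP R6, 0  (cmp 6,0)
JGT again: taken
ADD R7, 20 → R7=30+20=50
ADD R7, R6 → R7=50+6=56
ADD R7, 1 → R7=56+1=57
SUB R6, 1 → R6=6-1=5
CMP R6, 0  (cmp 5,0)
JGT again: taken
ADD R7, 20 → R7=57+20=77
ADD R7, R6 → R7=77+5=82
ADD R7, 1 → R7=82+1=83
SUB R6, 1 → R6=5-1=4
CMP R6, 0  (cmp 4,0)
JGT again: taken
ADD R7, 20 → R7=83+20=103
ADD R7, R6 → R7=103+4=107
ADD R7, 1 → R7=107+1=108
SUB R6, 1 → R6=4-1=3
CMP R6, 0  (cmp 3,0)
JGT again: taken
ADD R7, 20 → R7=108+20=128
ADD R7, R6 → R7=128+3=131
ADD R7, 1 → R7=131+1=132
SUB R6, 1 → R6=3-1=2
CMP R6, 0  (cmp 2,0)
JGT again: taken
ADD R7, 20 → R7=132+20=152
ADD R7, R6 → R7=152+2=154
ADD R7, 1 → R7=154+1=155
SUB R6, 1 → R6=2-1=1
CMP R6, 0  (cmp 1,0)
JGT again: taken
ADD R7, 20 → R7=155+20=175
ADD R7, R6 → R7=175+1=176
ADD R7, 1 → R7=176+1=177
SUB R6, 1 → R6=1-1=0
CMP R6, 0  (cmp 0,0)
JGT again: not taken
ADD R7, R1 → R7=177+1=178
halt.
Total executed instructions: 47.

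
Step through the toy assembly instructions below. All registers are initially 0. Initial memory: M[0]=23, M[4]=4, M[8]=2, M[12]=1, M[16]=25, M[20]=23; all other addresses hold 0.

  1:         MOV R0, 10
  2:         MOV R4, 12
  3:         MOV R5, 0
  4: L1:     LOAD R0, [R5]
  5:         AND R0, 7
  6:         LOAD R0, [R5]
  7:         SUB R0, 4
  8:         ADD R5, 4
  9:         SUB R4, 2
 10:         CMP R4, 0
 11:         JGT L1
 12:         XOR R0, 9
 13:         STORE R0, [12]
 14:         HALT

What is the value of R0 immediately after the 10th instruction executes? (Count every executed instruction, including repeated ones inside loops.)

19

R0=10
R4=12
R5=0
R0=M[0]=23
R0=23&7=7
R0=M[0]=23
R0=23-4=19
R5=0+4=4
R4=12-2=10
CMP R4, 0  (cmp 10,0)
After step 10: R0 = 19.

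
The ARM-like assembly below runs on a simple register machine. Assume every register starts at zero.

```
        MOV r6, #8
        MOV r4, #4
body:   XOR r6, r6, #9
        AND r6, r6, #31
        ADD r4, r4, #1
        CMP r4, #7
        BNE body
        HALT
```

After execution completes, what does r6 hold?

1

r6=8
r4=4
r6=8^9=1
r6=1&31=1
r4=4+1=5
CMP r4, #7  (cmp 5,7)
BNE body: taken
r6=1^9=8
r6=8&31=8
r4=5+1=6
CMP r4, #7  (cmp 6,7)
BNE body: taken
r6=8^9=1
r6=1&31=1
r4=6+1=7
CMP r4, #7  (cmp 7,7)
BNE body: not taken
halt.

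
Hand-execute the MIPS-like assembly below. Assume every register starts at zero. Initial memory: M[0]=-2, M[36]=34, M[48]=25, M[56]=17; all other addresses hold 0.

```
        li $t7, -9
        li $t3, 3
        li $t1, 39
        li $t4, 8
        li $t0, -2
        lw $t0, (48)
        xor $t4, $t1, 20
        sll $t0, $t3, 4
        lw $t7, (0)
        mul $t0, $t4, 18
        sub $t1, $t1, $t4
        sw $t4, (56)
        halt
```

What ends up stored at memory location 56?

$t7=-9
$t3=3
$t1=39
$t4=8
$t0=-2
$t0=M[48]=25
$t4=39^20=51
$t0=3<<4=48
$t7=M[0]=-2
$t0=51*18=918
$t1=39-51=-12
sw $t4, (56) → M[56]=51
halt.

51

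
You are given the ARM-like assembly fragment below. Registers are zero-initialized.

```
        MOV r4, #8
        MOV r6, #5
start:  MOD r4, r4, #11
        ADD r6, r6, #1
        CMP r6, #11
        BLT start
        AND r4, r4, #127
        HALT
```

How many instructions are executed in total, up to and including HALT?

r4=8
r6=5
r4=8%11=8
r6=5+1=6
CMP r6, #11  (cmp 6,11)
BLT start: taken
r4=8%11=8
r6=6+1=7
CMP r6, #11  (cmp 7,11)
BLT start: taken
r4=8%11=8
r6=7+1=8
CMP r6, #11  (cmp 8,11)
BLT start: taken
r4=8%11=8
r6=8+1=9
CMP r6, #11  (cmp 9,11)
BLT start: taken
r4=8%11=8
r6=9+1=10
CMP r6, #11  (cmp 10,11)
BLT start: taken
r4=8%11=8
r6=10+1=11
CMP r6, #11  (cmp 11,11)
BLT start: not taken
r4=8&127=8
halt.
Total executed instructions: 28.

28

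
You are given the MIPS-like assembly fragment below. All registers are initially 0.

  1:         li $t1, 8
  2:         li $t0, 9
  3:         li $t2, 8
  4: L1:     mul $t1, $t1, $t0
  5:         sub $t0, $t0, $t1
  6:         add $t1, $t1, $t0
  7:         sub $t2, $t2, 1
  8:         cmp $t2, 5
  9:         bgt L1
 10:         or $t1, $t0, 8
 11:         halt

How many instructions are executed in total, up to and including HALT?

li $t1, 8 → $t1=8
li $t0, 9 → $t0=9
li $t2, 8 → $t2=8
mul $t1, $t1, $t0 → $t1=8*9=72
sub $t0, $t0, $t1 → $t0=9-72=-63
add $t1, $t1, $t0 → $t1=72+(-63)=9
sub $t2, $t2, 1 → $t2=8-1=7
cmp $t2, 5  (cmp 7,5)
bgt L1: taken
mul $t1, $t1, $t0 → $t1=9*(-63)=-567
sub $t0, $t0, $t1 → $t0=(-63)-(-567)=504
add $t1, $t1, $t0 → $t1=(-567)+504=-63
sub $t2, $t2, 1 → $t2=7-1=6
cmp $t2, 5  (cmp 6,5)
bgt L1: taken
mul $t1, $t1, $t0 → $t1=(-63)*504=-31752
sub $t0, $t0, $t1 → $t0=504-(-31752)=32256
add $t1, $t1, $t0 → $t1=(-31752)+32256=504
sub $t2, $t2, 1 → $t2=6-1=5
cmp $t2, 5  (cmp 5,5)
bgt L1: not taken
or $t1, $t0, 8 → $t1=32256|8=32264
halt.
Total executed instructions: 23.

23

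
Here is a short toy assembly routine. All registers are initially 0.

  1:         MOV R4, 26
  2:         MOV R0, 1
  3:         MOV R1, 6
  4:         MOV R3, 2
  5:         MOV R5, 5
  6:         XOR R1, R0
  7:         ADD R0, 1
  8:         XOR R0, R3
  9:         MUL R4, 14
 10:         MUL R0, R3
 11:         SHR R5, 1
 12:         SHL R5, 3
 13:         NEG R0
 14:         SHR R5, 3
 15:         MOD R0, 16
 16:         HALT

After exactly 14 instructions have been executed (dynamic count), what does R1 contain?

7

after MOV R4, 26: R4=26
after MOV R0, 1: R0=1
after MOV R1, 6: R1=6
after MOV R3, 2: R3=2
after MOV R5, 5: R5=5
after XOR R1, R0: R1=6^1=7
after ADD R0, 1: R0=1+1=2
after XOR R0, R3: R0=2^2=0
after MUL R4, 14: R4=26*14=364
after MUL R0, R3: R0=0*2=0
after SHR R5, 1: R5=5>>1=2
after SHL R5, 3: R5=2<<3=16
after NEG R0: R0=-(0)=0
after SHR R5, 3: R5=16>>3=2
After step 14: R1 = 7.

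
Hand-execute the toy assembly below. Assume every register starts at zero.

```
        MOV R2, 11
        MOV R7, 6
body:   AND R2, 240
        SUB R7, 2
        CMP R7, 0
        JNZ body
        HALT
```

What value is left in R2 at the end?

after MOV R2, 11: R2=11
after MOV R7, 6: R7=6
after AND R2, 240: R2=11&240=0
after SUB R7, 2: R7=6-2=4
CMP R7, 0  (cmp 4,0)
JNZ body: taken
after AND R2, 240: R2=0&240=0
after SUB R7, 2: R7=4-2=2
CMP R7, 0  (cmp 2,0)
JNZ body: taken
after AND R2, 240: R2=0&240=0
after SUB R7, 2: R7=2-2=0
CMP R7, 0  (cmp 0,0)
JNZ body: not taken
halt.

0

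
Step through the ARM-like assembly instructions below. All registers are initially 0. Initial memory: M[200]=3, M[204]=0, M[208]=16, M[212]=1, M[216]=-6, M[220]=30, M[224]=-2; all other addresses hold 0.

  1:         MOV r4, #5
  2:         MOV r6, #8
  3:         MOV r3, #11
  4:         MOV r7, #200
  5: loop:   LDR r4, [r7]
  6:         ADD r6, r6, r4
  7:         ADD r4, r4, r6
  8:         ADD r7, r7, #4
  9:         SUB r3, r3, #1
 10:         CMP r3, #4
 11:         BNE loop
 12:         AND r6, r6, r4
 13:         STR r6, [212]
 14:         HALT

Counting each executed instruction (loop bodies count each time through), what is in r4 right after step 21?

43

MOV r4, #5 → r4=5
MOV r6, #8 → r6=8
MOV r3, #11 → r3=11
MOV r7, #200 → r7=200
LDR r4, [r7] → r4=M[200]=3
ADD r6, r6, r4 → r6=8+3=11
ADD r4, r4, r6 → r4=3+11=14
ADD r7, r7, #4 → r7=200+4=204
SUB r3, r3, #1 → r3=11-1=10
CMP r3, #4  (cmp 10,4)
BNE loop: taken
LDR r4, [r7] → r4=M[204]=0
ADD r6, r6, r4 → r6=11+0=11
ADD r4, r4, r6 → r4=0+11=11
ADD r7, r7, #4 → r7=204+4=208
SUB r3, r3, #1 → r3=10-1=9
CMP r3, #4  (cmp 9,4)
BNE loop: taken
LDR r4, [r7] → r4=M[208]=16
ADD r6, r6, r4 → r6=11+16=27
ADD r4, r4, r6 → r4=16+27=43
After step 21: r4 = 43.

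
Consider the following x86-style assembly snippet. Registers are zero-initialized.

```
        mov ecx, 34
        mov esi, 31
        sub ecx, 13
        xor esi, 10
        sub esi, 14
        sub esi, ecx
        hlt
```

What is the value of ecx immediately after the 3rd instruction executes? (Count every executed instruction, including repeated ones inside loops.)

21

after mov ecx, 34: ecx=34
after mov esi, 31: esi=31
after sub ecx, 13: ecx=34-13=21
After step 3: ecx = 21.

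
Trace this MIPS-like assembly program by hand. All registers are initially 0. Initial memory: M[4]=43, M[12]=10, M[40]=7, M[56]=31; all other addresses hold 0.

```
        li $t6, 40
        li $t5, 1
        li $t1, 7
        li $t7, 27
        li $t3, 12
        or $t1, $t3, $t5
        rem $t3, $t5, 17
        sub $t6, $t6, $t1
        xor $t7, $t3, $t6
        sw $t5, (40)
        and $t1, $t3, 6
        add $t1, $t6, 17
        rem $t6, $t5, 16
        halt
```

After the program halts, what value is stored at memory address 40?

1

$t6=40
$t5=1
$t1=7
$t7=27
$t3=12
$t1=12|1=13
$t3=1%17=1
$t6=40-13=27
$t7=1^27=26
sw $t5, (40) → M[40]=1
$t1=1&6=0
$t1=27+17=44
$t6=1%16=1
halt.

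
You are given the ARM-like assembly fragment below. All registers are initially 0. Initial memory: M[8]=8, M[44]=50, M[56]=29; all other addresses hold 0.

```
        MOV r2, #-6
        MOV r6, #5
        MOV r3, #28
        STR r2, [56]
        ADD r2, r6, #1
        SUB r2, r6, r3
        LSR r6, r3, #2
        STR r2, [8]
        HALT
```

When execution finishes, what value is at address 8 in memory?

-23

after MOV r2, #-6: r2=-6
after MOV r6, #5: r6=5
after MOV r3, #28: r3=28
STR r2, [56] → M[56]=-6
after ADD r2, r6, #1: r2=5+1=6
after SUB r2, r6, r3: r2=5-28=-23
after LSR r6, r3, #2: r6=28>>2=7
STR r2, [8] → M[8]=-23
halt.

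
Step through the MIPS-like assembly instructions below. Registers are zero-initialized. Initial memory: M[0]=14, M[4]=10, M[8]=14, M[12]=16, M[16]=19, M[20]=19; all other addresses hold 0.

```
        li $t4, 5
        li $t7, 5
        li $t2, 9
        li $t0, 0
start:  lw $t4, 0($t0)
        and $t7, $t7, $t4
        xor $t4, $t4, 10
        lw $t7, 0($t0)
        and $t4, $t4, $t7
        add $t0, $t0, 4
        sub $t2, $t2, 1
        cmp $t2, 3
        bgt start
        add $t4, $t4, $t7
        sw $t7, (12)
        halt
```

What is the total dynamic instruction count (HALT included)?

61

li $t4, 5 → $t4=5
li $t7, 5 → $t7=5
li $t2, 9 → $t2=9
li $t0, 0 → $t0=0
lw $t4, 0($t0) → $t4=M[0]=14
and $t7, $t7, $t4 → $t7=5&14=4
xor $t4, $t4, 10 → $t4=14^10=4
lw $t7, 0($t0) → $t7=M[0]=14
and $t4, $t4, $t7 → $t4=4&14=4
add $t0, $t0, 4 → $t0=0+4=4
sub $t2, $t2, 1 → $t2=9-1=8
cmp $t2, 3  (cmp 8,3)
bgt start: taken
lw $t4, 0($t0) → $t4=M[4]=10
and $t7, $t7, $t4 → $t7=14&10=10
xor $t4, $t4, 10 → $t4=10^10=0
lw $t7, 0($t0) → $t7=M[4]=10
and $t4, $t4, $t7 → $t4=0&10=0
add $t0, $t0, 4 → $t0=4+4=8
sub $t2, $t2, 1 → $t2=8-1=7
cmp $t2, 3  (cmp 7,3)
bgt start: taken
lw $t4, 0($t0) → $t4=M[8]=14
and $t7, $t7, $t4 → $t7=10&14=10
xor $t4, $t4, 10 → $t4=14^10=4
lw $t7, 0($t0) → $t7=M[8]=14
and $t4, $t4, $t7 → $t4=4&14=4
add $t0, $t0, 4 → $t0=8+4=12
sub $t2, $t2, 1 → $t2=7-1=6
cmp $t2, 3  (cmp 6,3)
bgt start: taken
lw $t4, 0($t0) → $t4=M[12]=16
and $t7, $t7, $t4 → $t7=14&16=0
xor $t4, $t4, 10 → $t4=16^10=26
lw $t7, 0($t0) → $t7=M[12]=16
and $t4, $t4, $t7 → $t4=26&16=16
add $t0, $t0, 4 → $t0=12+4=16
sub $t2, $t2, 1 → $t2=6-1=5
cmp $t2, 3  (cmp 5,3)
bgt start: taken
lw $t4, 0($t0) → $t4=M[16]=19
and $t7, $t7, $t4 → $t7=16&19=16
xor $t4, $t4, 10 → $t4=19^10=25
lw $t7, 0($t0) → $t7=M[16]=19
and $t4, $t4, $t7 → $t4=25&19=17
add $t0, $t0, 4 → $t0=16+4=20
sub $t2, $t2, 1 → $t2=5-1=4
cmp $t2, 3  (cmp 4,3)
bgt start: taken
lw $t4, 0($t0) → $t4=M[20]=19
and $t7, $t7, $t4 → $t7=19&19=19
xor $t4, $t4, 10 → $t4=19^10=25
lw $t7, 0($t0) → $t7=M[20]=19
and $t4, $t4, $t7 → $t4=25&19=17
add $t0, $t0, 4 → $t0=20+4=24
sub $t2, $t2, 1 → $t2=4-1=3
cmp $t2, 3  (cmp 3,3)
bgt start: not taken
add $t4, $t4, $t7 → $t4=17+19=36
sw $t7, (12) → M[12]=19
halt.
Total executed instructions: 61.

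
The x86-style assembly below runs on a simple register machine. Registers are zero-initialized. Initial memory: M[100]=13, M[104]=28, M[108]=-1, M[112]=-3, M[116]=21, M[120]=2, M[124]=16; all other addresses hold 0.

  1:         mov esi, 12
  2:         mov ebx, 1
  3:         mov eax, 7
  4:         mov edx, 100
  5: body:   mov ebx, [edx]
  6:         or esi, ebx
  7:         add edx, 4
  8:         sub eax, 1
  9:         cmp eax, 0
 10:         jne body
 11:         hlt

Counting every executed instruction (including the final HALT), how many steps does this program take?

after mov esi, 12: esi=12
after mov ebx, 1: ebx=1
after mov eax, 7: eax=7
after mov edx, 100: edx=100
after mov ebx, [edx]: ebx=M[100]=13
after or esi, ebx: esi=12|13=13
after add edx, 4: edx=100+4=104
after sub eax, 1: eax=7-1=6
cmp eax, 0  (cmp 6,0)
jne body: taken
after mov ebx, [edx]: ebx=M[104]=28
after or esi, ebx: esi=13|28=29
after add edx, 4: edx=104+4=108
after sub eax, 1: eax=6-1=5
cmp eax, 0  (cmp 5,0)
jne body: taken
after mov ebx, [edx]: ebx=M[108]=-1
after or esi, ebx: esi=29|(-1)=-1
after add edx, 4: edx=108+4=112
after sub eax, 1: eax=5-1=4
cmp eax, 0  (cmp 4,0)
jne body: taken
after mov ebx, [edx]: ebx=M[112]=-3
after or esi, ebx: esi=(-1)|(-3)=-1
after add edx, 4: edx=112+4=116
after sub eax, 1: eax=4-1=3
cmp eax, 0  (cmp 3,0)
jne body: taken
after mov ebx, [edx]: ebx=M[116]=21
after or esi, ebx: esi=(-1)|21=-1
after add edx, 4: edx=116+4=120
after sub eax, 1: eax=3-1=2
cmp eax, 0  (cmp 2,0)
jne body: taken
after mov ebx, [edx]: ebx=M[120]=2
after or esi, ebx: esi=(-1)|2=-1
after add edx, 4: edx=120+4=124
after sub eax, 1: eax=2-1=1
cmp eax, 0  (cmp 1,0)
jne body: taken
after mov ebx, [edx]: ebx=M[124]=16
after or esi, ebx: esi=(-1)|16=-1
after add edx, 4: edx=124+4=128
after sub eax, 1: eax=1-1=0
cmp eax, 0  (cmp 0,0)
jne body: not taken
halt.
Total executed instructions: 47.

47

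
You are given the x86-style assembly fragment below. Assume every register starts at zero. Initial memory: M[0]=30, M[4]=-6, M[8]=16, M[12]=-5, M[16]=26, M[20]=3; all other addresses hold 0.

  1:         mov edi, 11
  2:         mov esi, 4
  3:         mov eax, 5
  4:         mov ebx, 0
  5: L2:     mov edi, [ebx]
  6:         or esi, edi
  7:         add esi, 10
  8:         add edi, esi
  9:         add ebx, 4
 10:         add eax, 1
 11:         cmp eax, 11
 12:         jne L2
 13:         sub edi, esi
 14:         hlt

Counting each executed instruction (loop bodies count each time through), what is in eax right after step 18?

7

edi=11
esi=4
eax=5
ebx=0
edi=M[0]=30
esi=4|30=30
esi=30+10=40
edi=30+40=70
ebx=0+4=4
eax=5+1=6
cmp eax, 11  (cmp 6,11)
jne L2: taken
edi=M[4]=-6
esi=40|(-6)=-6
esi=(-6)+10=4
edi=(-6)+4=-2
ebx=4+4=8
eax=6+1=7
After step 18: eax = 7.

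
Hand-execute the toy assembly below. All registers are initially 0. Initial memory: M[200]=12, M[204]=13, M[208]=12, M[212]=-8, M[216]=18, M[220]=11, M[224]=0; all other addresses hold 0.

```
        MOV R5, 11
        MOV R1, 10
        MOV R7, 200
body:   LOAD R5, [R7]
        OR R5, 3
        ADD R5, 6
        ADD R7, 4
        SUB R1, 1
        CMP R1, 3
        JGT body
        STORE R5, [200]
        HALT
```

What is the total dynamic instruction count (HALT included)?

54

MOV R5, 11 → R5=11
MOV R1, 10 → R1=10
MOV R7, 200 → R7=200
LOAD R5, [R7] → R5=M[200]=12
OR R5, 3 → R5=12|3=15
ADD R5, 6 → R5=15+6=21
ADD R7, 4 → R7=200+4=204
SUB R1, 1 → R1=10-1=9
CMP R1, 3  (cmp 9,3)
JGT body: taken
LOAD R5, [R7] → R5=M[204]=13
OR R5, 3 → R5=13|3=15
ADD R5, 6 → R5=15+6=21
ADD R7, 4 → R7=204+4=208
SUB R1, 1 → R1=9-1=8
CMP R1, 3  (cmp 8,3)
JGT body: taken
LOAD R5, [R7] → R5=M[208]=12
OR R5, 3 → R5=12|3=15
ADD R5, 6 → R5=15+6=21
ADD R7, 4 → R7=208+4=212
SUB R1, 1 → R1=8-1=7
CMP R1, 3  (cmp 7,3)
JGT body: taken
LOAD R5, [R7] → R5=M[212]=-8
OR R5, 3 → R5=(-8)|3=-5
ADD R5, 6 → R5=(-5)+6=1
ADD R7, 4 → R7=212+4=216
SUB R1, 1 → R1=7-1=6
CMP R1, 3  (cmp 6,3)
JGT body: taken
LOAD R5, [R7] → R5=M[216]=18
OR R5, 3 → R5=18|3=19
ADD R5, 6 → R5=19+6=25
ADD R7, 4 → R7=216+4=220
SUB R1, 1 → R1=6-1=5
CMP R1, 3  (cmp 5,3)
JGT body: taken
LOAD R5, [R7] → R5=M[220]=11
OR R5, 3 → R5=11|3=11
ADD R5, 6 → R5=11+6=17
ADD R7, 4 → R7=220+4=224
SUB R1, 1 → R1=5-1=4
CMP R1, 3  (cmp 4,3)
JGT body: taken
LOAD R5, [R7] → R5=M[224]=0
OR R5, 3 → R5=0|3=3
ADD R5, 6 → R5=3+6=9
ADD R7, 4 → R7=224+4=228
SUB R1, 1 → R1=4-1=3
CMP R1, 3  (cmp 3,3)
JGT body: not taken
STORE R5, [200] → M[200]=9
halt.
Total executed instructions: 54.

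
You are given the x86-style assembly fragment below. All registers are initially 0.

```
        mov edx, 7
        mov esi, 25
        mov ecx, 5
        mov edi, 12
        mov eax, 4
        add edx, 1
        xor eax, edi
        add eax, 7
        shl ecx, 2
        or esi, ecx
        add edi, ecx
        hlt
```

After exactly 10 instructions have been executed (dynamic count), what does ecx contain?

20

mov edx, 7 → edx=7
mov esi, 25 → esi=25
mov ecx, 5 → ecx=5
mov edi, 12 → edi=12
mov eax, 4 → eax=4
add edx, 1 → edx=7+1=8
xor eax, edi → eax=4^12=8
add eax, 7 → eax=8+7=15
shl ecx, 2 → ecx=5<<2=20
or esi, ecx → esi=25|20=29
After step 10: ecx = 20.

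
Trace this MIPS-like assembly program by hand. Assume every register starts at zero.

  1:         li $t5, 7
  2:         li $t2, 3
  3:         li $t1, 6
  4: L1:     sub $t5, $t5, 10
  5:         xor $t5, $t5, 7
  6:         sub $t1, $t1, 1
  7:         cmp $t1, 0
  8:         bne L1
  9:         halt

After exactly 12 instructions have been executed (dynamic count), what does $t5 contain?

$t5=7
$t2=3
$t1=6
$t5=7-10=-3
$t5=(-3)^7=-6
$t1=6-1=5
cmp $t1, 0  (cmp 5,0)
bne L1: taken
$t5=(-6)-10=-16
$t5=(-16)^7=-9
$t1=5-1=4
cmp $t1, 0  (cmp 4,0)
After step 12: $t5 = -9.

-9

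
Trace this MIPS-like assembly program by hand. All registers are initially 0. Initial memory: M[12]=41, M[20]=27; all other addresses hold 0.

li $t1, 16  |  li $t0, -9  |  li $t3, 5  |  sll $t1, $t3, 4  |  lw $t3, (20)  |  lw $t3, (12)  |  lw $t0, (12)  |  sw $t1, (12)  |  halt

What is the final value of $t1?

80

$t1=16
$t0=-9
$t3=5
$t1=5<<4=80
$t3=M[20]=27
$t3=M[12]=41
$t0=M[12]=41
sw $t1, (12) → M[12]=80
halt.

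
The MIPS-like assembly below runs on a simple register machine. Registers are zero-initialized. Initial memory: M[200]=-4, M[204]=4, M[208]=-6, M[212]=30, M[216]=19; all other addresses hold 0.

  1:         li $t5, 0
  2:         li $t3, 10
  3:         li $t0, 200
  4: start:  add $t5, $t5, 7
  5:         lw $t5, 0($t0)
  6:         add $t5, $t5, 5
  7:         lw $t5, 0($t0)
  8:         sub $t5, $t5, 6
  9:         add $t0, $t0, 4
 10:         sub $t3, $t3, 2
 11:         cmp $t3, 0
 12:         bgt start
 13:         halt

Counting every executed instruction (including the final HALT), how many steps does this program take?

li $t5, 0 → $t5=0
li $t3, 10 → $t3=10
li $t0, 200 → $t0=200
add $t5, $t5, 7 → $t5=0+7=7
lw $t5, 0($t0) → $t5=M[200]=-4
add $t5, $t5, 5 → $t5=(-4)+5=1
lw $t5, 0($t0) → $t5=M[200]=-4
sub $t5, $t5, 6 → $t5=(-4)-6=-10
add $t0, $t0, 4 → $t0=200+4=204
sub $t3, $t3, 2 → $t3=10-2=8
cmp $t3, 0  (cmp 8,0)
bgt start: taken
add $t5, $t5, 7 → $t5=(-10)+7=-3
lw $t5, 0($t0) → $t5=M[204]=4
add $t5, $t5, 5 → $t5=4+5=9
lw $t5, 0($t0) → $t5=M[204]=4
sub $t5, $t5, 6 → $t5=4-6=-2
add $t0, $t0, 4 → $t0=204+4=208
sub $t3, $t3, 2 → $t3=8-2=6
cmp $t3, 0  (cmp 6,0)
bgt start: taken
add $t5, $t5, 7 → $t5=(-2)+7=5
lw $t5, 0($t0) → $t5=M[208]=-6
add $t5, $t5, 5 → $t5=(-6)+5=-1
lw $t5, 0($t0) → $t5=M[208]=-6
sub $t5, $t5, 6 → $t5=(-6)-6=-12
add $t0, $t0, 4 → $t0=208+4=212
sub $t3, $t3, 2 → $t3=6-2=4
cmp $t3, 0  (cmp 4,0)
bgt start: taken
add $t5, $t5, 7 → $t5=(-12)+7=-5
lw $t5, 0($t0) → $t5=M[212]=30
add $t5, $t5, 5 → $t5=30+5=35
lw $t5, 0($t0) → $t5=M[212]=30
sub $t5, $t5, 6 → $t5=30-6=24
add $t0, $t0, 4 → $t0=212+4=216
sub $t3, $t3, 2 → $t3=4-2=2
cmp $t3, 0  (cmp 2,0)
bgt start: taken
add $t5, $t5, 7 → $t5=24+7=31
lw $t5, 0($t0) → $t5=M[216]=19
add $t5, $t5, 5 → $t5=19+5=24
lw $t5, 0($t0) → $t5=M[216]=19
sub $t5, $t5, 6 → $t5=19-6=13
add $t0, $t0, 4 → $t0=216+4=220
sub $t3, $t3, 2 → $t3=2-2=0
cmp $t3, 0  (cmp 0,0)
bgt start: not taken
halt.
Total executed instructions: 49.

49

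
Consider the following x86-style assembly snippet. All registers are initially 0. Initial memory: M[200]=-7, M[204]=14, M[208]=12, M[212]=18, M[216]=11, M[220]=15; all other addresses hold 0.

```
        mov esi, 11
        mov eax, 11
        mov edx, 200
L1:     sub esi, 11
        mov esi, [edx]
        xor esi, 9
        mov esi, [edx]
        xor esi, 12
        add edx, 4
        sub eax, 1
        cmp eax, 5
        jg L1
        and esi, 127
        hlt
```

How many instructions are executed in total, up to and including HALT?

59

after mov esi, 11: esi=11
after mov eax, 11: eax=11
after mov edx, 200: edx=200
after sub esi, 11: esi=11-11=0
after mov esi, [edx]: esi=M[200]=-7
after xor esi, 9: esi=(-7)^9=-16
after mov esi, [edx]: esi=M[200]=-7
after xor esi, 12: esi=(-7)^12=-11
after add edx, 4: edx=200+4=204
after sub eax, 1: eax=11-1=10
cmp eax, 5  (cmp 10,5)
jg L1: taken
after sub esi, 11: esi=(-11)-11=-22
after mov esi, [edx]: esi=M[204]=14
after xor esi, 9: esi=14^9=7
after mov esi, [edx]: esi=M[204]=14
after xor esi, 12: esi=14^12=2
after add edx, 4: edx=204+4=208
after sub eax, 1: eax=10-1=9
cmp eax, 5  (cmp 9,5)
jg L1: taken
after sub esi, 11: esi=2-11=-9
after mov esi, [edx]: esi=M[208]=12
after xor esi, 9: esi=12^9=5
after mov esi, [edx]: esi=M[208]=12
after xor esi, 12: esi=12^12=0
after add edx, 4: edx=208+4=212
after sub eax, 1: eax=9-1=8
cmp eax, 5  (cmp 8,5)
jg L1: taken
after sub esi, 11: esi=0-11=-11
after mov esi, [edx]: esi=M[212]=18
after xor esi, 9: esi=18^9=27
after mov esi, [edx]: esi=M[212]=18
after xor esi, 12: esi=18^12=30
after add edx, 4: edx=212+4=216
after sub eax, 1: eax=8-1=7
cmp eax, 5  (cmp 7,5)
jg L1: taken
after sub esi, 11: esi=30-11=19
after mov esi, [edx]: esi=M[216]=11
after xor esi, 9: esi=11^9=2
after mov esi, [edx]: esi=M[216]=11
after xor esi, 12: esi=11^12=7
after add edx, 4: edx=216+4=220
after sub eax, 1: eax=7-1=6
cmp eax, 5  (cmp 6,5)
jg L1: taken
after sub esi, 11: esi=7-11=-4
after mov esi, [edx]: esi=M[220]=15
after xor esi, 9: esi=15^9=6
after mov esi, [edx]: esi=M[220]=15
after xor esi, 12: esi=15^12=3
after add edx, 4: edx=220+4=224
after sub eax, 1: eax=6-1=5
cmp eax, 5  (cmp 5,5)
jg L1: not taken
after and esi, 127: esi=3&127=3
halt.
Total executed instructions: 59.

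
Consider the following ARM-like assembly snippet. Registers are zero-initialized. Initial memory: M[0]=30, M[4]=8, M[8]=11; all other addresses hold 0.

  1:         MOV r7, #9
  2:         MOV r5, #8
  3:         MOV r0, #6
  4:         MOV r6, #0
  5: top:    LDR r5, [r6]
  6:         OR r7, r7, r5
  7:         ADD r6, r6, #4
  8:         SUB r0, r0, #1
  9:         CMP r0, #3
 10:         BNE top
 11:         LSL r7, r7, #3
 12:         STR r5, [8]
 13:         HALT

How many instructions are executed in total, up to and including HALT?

after MOV r7, #9: r7=9
after MOV r5, #8: r5=8
after MOV r0, #6: r0=6
after MOV r6, #0: r6=0
after LDR r5, [r6]: r5=M[0]=30
after OR r7, r7, r5: r7=9|30=31
after ADD r6, r6, #4: r6=0+4=4
after SUB r0, r0, #1: r0=6-1=5
CMP r0, #3  (cmp 5,3)
BNE top: taken
after LDR r5, [r6]: r5=M[4]=8
after OR r7, r7, r5: r7=31|8=31
after ADD r6, r6, #4: r6=4+4=8
after SUB r0, r0, #1: r0=5-1=4
CMP r0, #3  (cmp 4,3)
BNE top: taken
after LDR r5, [r6]: r5=M[8]=11
after OR r7, r7, r5: r7=31|11=31
after ADD r6, r6, #4: r6=8+4=12
after SUB r0, r0, #1: r0=4-1=3
CMP r0, #3  (cmp 3,3)
BNE top: not taken
after LSL r7, r7, #3: r7=31<<3=248
STR r5, [8] → M[8]=11
halt.
Total executed instructions: 25.

25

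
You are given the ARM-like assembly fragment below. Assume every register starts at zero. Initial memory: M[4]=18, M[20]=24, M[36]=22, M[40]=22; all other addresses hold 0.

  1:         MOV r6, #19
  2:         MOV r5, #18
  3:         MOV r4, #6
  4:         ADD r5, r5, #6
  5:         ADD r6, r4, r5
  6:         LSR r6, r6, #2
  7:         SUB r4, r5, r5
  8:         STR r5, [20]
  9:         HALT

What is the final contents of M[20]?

24

after MOV r6, #19: r6=19
after MOV r5, #18: r5=18
after MOV r4, #6: r4=6
after ADD r5, r5, #6: r5=18+6=24
after ADD r6, r4, r5: r6=6+24=30
after LSR r6, r6, #2: r6=30>>2=7
after SUB r4, r5, r5: r4=24-24=0
STR r5, [20] → M[20]=24
halt.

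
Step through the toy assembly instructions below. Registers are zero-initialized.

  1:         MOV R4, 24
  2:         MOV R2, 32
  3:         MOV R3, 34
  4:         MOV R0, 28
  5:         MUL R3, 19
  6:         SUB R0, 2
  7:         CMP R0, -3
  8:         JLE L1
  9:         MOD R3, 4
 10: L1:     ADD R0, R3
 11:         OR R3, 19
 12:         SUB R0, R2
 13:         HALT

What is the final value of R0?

after MOV R4, 24: R4=24
after MOV R2, 32: R2=32
after MOV R3, 34: R3=34
after MOV R0, 28: R0=28
after MUL R3, 19: R3=34*19=646
after SUB R0, 2: R0=28-2=26
CMP R0, -3  (cmp 26,-3)
JLE L1: not taken
after MOD R3, 4: R3=646%4=2
after ADD R0, R3: R0=26+2=28
after OR R3, 19: R3=2|19=19
after SUB R0, R2: R0=28-32=-4
halt.

-4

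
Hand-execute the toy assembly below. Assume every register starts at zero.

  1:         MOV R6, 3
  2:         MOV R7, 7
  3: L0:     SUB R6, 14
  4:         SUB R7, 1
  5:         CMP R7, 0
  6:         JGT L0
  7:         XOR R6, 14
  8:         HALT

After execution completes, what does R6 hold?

-81

after MOV R6, 3: R6=3
after MOV R7, 7: R7=7
after SUB R6, 14: R6=3-14=-11
after SUB R7, 1: R7=7-1=6
CMP R7, 0  (cmp 6,0)
JGT L0: taken
after SUB R6, 14: R6=(-11)-14=-25
after SUB R7, 1: R7=6-1=5
CMP R7, 0  (cmp 5,0)
JGT L0: taken
after SUB R6, 14: R6=(-25)-14=-39
after SUB R7, 1: R7=5-1=4
CMP R7, 0  (cmp 4,0)
JGT L0: taken
after SUB R6, 14: R6=(-39)-14=-53
after SUB R7, 1: R7=4-1=3
CMP R7, 0  (cmp 3,0)
JGT L0: taken
after SUB R6, 14: R6=(-53)-14=-67
after SUB R7, 1: R7=3-1=2
CMP R7, 0  (cmp 2,0)
JGT L0: taken
after SUB R6, 14: R6=(-67)-14=-81
after SUB R7, 1: R7=2-1=1
CMP R7, 0  (cmp 1,0)
JGT L0: taken
after SUB R6, 14: R6=(-81)-14=-95
after SUB R7, 1: R7=1-1=0
CMP R7, 0  (cmp 0,0)
JGT L0: not taken
after XOR R6, 14: R6=(-95)^14=-81
halt.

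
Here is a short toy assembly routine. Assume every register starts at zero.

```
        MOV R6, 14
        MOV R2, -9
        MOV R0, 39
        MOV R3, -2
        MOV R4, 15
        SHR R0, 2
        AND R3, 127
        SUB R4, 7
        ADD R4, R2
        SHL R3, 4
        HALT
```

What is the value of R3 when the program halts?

2016

MOV R6, 14 → R6=14
MOV R2, -9 → R2=-9
MOV R0, 39 → R0=39
MOV R3, -2 → R3=-2
MOV R4, 15 → R4=15
SHR R0, 2 → R0=39>>2=9
AND R3, 127 → R3=(-2)&127=126
SUB R4, 7 → R4=15-7=8
ADD R4, R2 → R4=8+(-9)=-1
SHL R3, 4 → R3=126<<4=2016
halt.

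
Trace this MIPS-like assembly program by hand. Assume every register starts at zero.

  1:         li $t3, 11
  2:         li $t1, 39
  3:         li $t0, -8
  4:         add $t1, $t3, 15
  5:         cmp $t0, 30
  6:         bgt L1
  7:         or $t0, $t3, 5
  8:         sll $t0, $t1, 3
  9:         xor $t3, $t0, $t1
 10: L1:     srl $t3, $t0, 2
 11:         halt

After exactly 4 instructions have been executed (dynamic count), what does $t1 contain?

li $t3, 11 → $t3=11
li $t1, 39 → $t1=39
li $t0, -8 → $t0=-8
add $t1, $t3, 15 → $t1=11+15=26
After step 4: $t1 = 26.

26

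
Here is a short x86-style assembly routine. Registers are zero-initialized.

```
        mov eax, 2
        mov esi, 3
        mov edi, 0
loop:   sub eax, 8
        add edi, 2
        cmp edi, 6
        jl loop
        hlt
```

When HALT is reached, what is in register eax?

-22

mov eax, 2 → eax=2
mov esi, 3 → esi=3
mov edi, 0 → edi=0
sub eax, 8 → eax=2-8=-6
add edi, 2 → edi=0+2=2
cmp edi, 6  (cmp 2,6)
jl loop: taken
sub eax, 8 → eax=(-6)-8=-14
add edi, 2 → edi=2+2=4
cmp edi, 6  (cmp 4,6)
jl loop: taken
sub eax, 8 → eax=(-14)-8=-22
add edi, 2 → edi=4+2=6
cmp edi, 6  (cmp 6,6)
jl loop: not taken
halt.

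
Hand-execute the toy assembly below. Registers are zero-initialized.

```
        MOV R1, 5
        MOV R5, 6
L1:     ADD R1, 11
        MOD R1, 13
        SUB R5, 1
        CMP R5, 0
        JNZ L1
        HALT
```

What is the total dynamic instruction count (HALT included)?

33

R1=5
R5=6
R1=5+11=16
R1=16%13=3
R5=6-1=5
CMP R5, 0  (cmp 5,0)
JNZ L1: taken
R1=3+11=14
R1=14%13=1
R5=5-1=4
CMP R5, 0  (cmp 4,0)
JNZ L1: taken
R1=1+11=12
R1=12%13=12
R5=4-1=3
CMP R5, 0  (cmp 3,0)
JNZ L1: taken
R1=12+11=23
R1=23%13=10
R5=3-1=2
CMP R5, 0  (cmp 2,0)
JNZ L1: taken
R1=10+11=21
R1=21%13=8
R5=2-1=1
CMP R5, 0  (cmp 1,0)
JNZ L1: taken
R1=8+11=19
R1=19%13=6
R5=1-1=0
CMP R5, 0  (cmp 0,0)
JNZ L1: not taken
halt.
Total executed instructions: 33.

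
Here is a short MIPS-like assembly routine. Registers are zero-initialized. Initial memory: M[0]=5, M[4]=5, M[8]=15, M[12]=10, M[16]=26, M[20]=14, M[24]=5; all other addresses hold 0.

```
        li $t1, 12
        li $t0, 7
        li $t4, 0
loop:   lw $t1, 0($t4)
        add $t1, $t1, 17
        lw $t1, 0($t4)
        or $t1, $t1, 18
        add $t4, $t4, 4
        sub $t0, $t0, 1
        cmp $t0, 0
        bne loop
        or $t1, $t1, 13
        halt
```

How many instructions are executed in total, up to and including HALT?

61

li $t1, 12 → $t1=12
li $t0, 7 → $t0=7
li $t4, 0 → $t4=0
lw $t1, 0($t4) → $t1=M[0]=5
add $t1, $t1, 17 → $t1=5+17=22
lw $t1, 0($t4) → $t1=M[0]=5
or $t1, $t1, 18 → $t1=5|18=23
add $t4, $t4, 4 → $t4=0+4=4
sub $t0, $t0, 1 → $t0=7-1=6
cmp $t0, 0  (cmp 6,0)
bne loop: taken
lw $t1, 0($t4) → $t1=M[4]=5
add $t1, $t1, 17 → $t1=5+17=22
lw $t1, 0($t4) → $t1=M[4]=5
or $t1, $t1, 18 → $t1=5|18=23
add $t4, $t4, 4 → $t4=4+4=8
sub $t0, $t0, 1 → $t0=6-1=5
cmp $t0, 0  (cmp 5,0)
bne loop: taken
lw $t1, 0($t4) → $t1=M[8]=15
add $t1, $t1, 17 → $t1=15+17=32
lw $t1, 0($t4) → $t1=M[8]=15
or $t1, $t1, 18 → $t1=15|18=31
add $t4, $t4, 4 → $t4=8+4=12
sub $t0, $t0, 1 → $t0=5-1=4
cmp $t0, 0  (cmp 4,0)
bne loop: taken
lw $t1, 0($t4) → $t1=M[12]=10
add $t1, $t1, 17 → $t1=10+17=27
lw $t1, 0($t4) → $t1=M[12]=10
or $t1, $t1, 18 → $t1=10|18=26
add $t4, $t4, 4 → $t4=12+4=16
sub $t0, $t0, 1 → $t0=4-1=3
cmp $t0, 0  (cmp 3,0)
bne loop: taken
lw $t1, 0($t4) → $t1=M[16]=26
add $t1, $t1, 17 → $t1=26+17=43
lw $t1, 0($t4) → $t1=M[16]=26
or $t1, $t1, 18 → $t1=26|18=26
add $t4, $t4, 4 → $t4=16+4=20
sub $t0, $t0, 1 → $t0=3-1=2
cmp $t0, 0  (cmp 2,0)
bne loop: taken
lw $t1, 0($t4) → $t1=M[20]=14
add $t1, $t1, 17 → $t1=14+17=31
lw $t1, 0($t4) → $t1=M[20]=14
or $t1, $t1, 18 → $t1=14|18=30
add $t4, $t4, 4 → $t4=20+4=24
sub $t0, $t0, 1 → $t0=2-1=1
cmp $t0, 0  (cmp 1,0)
bne loop: taken
lw $t1, 0($t4) → $t1=M[24]=5
add $t1, $t1, 17 → $t1=5+17=22
lw $t1, 0($t4) → $t1=M[24]=5
or $t1, $t1, 18 → $t1=5|18=23
add $t4, $t4, 4 → $t4=24+4=28
sub $t0, $t0, 1 → $t0=1-1=0
cmp $t0, 0  (cmp 0,0)
bne loop: not taken
or $t1, $t1, 13 → $t1=23|13=31
halt.
Total executed instructions: 61.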